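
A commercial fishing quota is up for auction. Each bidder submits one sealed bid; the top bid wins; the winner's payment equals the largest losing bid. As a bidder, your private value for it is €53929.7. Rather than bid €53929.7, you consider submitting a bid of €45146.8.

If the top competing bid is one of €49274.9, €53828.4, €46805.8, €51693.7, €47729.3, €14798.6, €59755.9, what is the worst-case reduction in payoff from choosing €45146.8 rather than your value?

€49274.9: truthful gives €4654.8, deviation gives €0 → loss €4654.8.
€53828.4: truthful gives €101.3, deviation gives €0 → loss €101.3.
€46805.8: truthful gives €7123.9, deviation gives €0 → loss €7123.9.
€51693.7: truthful gives €2236, deviation gives €0 → loss €2236.
€47729.3: truthful gives €6200.4, deviation gives €0 → loss €6200.4.
€14798.6: same outcome either way → loss €0.
€59755.9: same outcome either way → loss €0.
Maximum loss: €7123.9.

€7123.9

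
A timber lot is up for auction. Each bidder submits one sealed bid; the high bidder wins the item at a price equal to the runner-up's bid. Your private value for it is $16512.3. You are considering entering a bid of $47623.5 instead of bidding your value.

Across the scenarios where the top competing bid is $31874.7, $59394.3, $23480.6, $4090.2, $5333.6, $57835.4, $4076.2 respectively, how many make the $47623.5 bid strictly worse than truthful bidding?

2

The deviation hurts exactly when the highest competing bid lies strictly between $16512.3 and $47623.5 — overbidding then wins at a price above your value.
$31874.7: inside the interval → strictly worse (loss $15362.4).
$59394.3: above both → same outcome either way.
$23480.6: inside the interval → strictly worse (loss $6968.3).
$4090.2: below both → same outcome either way.
$5333.6: below both → same outcome either way.
$57835.4: above both → same outcome either way.
$4076.2: below both → same outcome either way.
Count: 2.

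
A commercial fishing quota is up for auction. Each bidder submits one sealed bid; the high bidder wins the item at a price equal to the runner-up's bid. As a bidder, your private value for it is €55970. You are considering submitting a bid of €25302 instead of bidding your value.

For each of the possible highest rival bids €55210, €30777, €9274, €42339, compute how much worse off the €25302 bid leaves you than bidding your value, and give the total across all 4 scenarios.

The deviation costs you only when the competing bid falls strictly between €25302 and €55970; elsewhere both bids give the same outcome.
€55210: truthful payoff €760, deviation payoff €0 → loss €760.
€30777: truthful payoff €25193, deviation payoff €0 → loss €25193.
€9274: outcomes coincide → loss €0.
€42339: truthful payoff €13631, deviation payoff €0 → loss €13631.
Total loss = €760 + €25193 + €13631 = €39584.
In a second-price auction your bid sets only whether you win, not what you pay, so bidding your true value is weakly dominant.

€39584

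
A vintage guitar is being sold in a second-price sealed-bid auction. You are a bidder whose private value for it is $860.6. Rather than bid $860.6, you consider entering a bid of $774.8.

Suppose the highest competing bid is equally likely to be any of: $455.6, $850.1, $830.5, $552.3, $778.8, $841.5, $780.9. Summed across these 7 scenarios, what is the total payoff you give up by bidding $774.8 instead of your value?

The deviation costs you only when the competing bid falls strictly between $774.8 and $860.6; elsewhere both bids give the same outcome.
$455.6: outcomes coincide → loss $0.
$850.1: truthful payoff $10.5, deviation payoff $0 → loss $10.5.
$830.5: truthful payoff $30.1, deviation payoff $0 → loss $30.1.
$552.3: outcomes coincide → loss $0.
$778.8: truthful payoff $81.8, deviation payoff $0 → loss $81.8.
$841.5: truthful payoff $19.1, deviation payoff $0 → loss $19.1.
$780.9: truthful payoff $79.7, deviation payoff $0 → loss $79.7.
Total loss = $10.5 + $30.1 + $81.8 + $19.1 + $79.7 = $221.2.

$221.2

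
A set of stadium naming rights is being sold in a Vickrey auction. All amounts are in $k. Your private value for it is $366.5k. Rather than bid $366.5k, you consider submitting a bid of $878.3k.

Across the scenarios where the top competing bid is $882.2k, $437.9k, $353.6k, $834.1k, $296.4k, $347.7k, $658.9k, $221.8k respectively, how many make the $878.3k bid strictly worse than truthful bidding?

3

The deviation hurts exactly when the highest competing bid lies strictly between $366.5k and $878.3k — overbidding then wins at a price above your value.
$882.2k: above both → same outcome either way.
$437.9k: inside the interval → strictly worse (loss $71.4k).
$353.6k: below both → same outcome either way.
$834.1k: inside the interval → strictly worse (loss $467.6k).
$296.4k: below both → same outcome either way.
$347.7k: below both → same outcome either way.
$658.9k: inside the interval → strictly worse (loss $292.4k).
$221.8k: below both → same outcome either way.
Count: 3.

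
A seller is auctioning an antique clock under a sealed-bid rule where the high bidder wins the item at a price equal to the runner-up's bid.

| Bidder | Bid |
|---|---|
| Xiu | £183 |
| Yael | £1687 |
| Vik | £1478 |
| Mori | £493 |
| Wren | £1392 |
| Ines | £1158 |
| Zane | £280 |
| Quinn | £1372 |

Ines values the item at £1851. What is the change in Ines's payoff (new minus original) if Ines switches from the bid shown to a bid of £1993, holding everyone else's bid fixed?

The highest bid among the other bidders is £1687; Ines's bid doesn't change that.
Original bid £1158: Ines is not highest (top rival bid is £1687); payoff £0.
Alternative bid £1993: Ines is highest, pays the top rival bid £1687; payoff £1851 − £1687 = £164.
Change in payoff = £164 − (£0) = £164.

£164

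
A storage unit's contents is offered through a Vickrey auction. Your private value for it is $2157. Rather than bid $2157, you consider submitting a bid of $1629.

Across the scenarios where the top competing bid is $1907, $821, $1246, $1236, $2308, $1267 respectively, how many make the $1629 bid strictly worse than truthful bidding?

1

The deviation hurts exactly when the highest competing bid lies strictly between $1629 and $2157 — underbidding then forfeits a profitable win.
$1907: inside the interval → strictly worse (loss $250).
$821: below both → same outcome either way.
$1246: below both → same outcome either way.
$1236: below both → same outcome either way.
$2308: above both → same outcome either way.
$1267: below both → same outcome either way.
Count: 1.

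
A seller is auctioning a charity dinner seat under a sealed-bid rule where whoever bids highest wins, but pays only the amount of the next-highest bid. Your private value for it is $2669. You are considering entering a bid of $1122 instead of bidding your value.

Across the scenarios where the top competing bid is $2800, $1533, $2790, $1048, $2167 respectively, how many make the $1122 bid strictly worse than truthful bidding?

The deviation hurts exactly when the highest competing bid lies strictly between $1122 and $2669 — underbidding then forfeits a profitable win.
$2800: above both → same outcome either way.
$1533: inside the interval → strictly worse (loss $1136).
$2790: above both → same outcome either way.
$1048: below both → same outcome either way.
$2167: inside the interval → strictly worse (loss $502).
Count: 2.

2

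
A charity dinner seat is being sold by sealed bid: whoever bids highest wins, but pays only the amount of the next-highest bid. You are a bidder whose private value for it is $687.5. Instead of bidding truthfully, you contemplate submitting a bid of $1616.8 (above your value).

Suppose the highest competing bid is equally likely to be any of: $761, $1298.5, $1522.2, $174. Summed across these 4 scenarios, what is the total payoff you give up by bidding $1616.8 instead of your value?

$1519.2

The deviation costs you only when the competing bid falls strictly between $687.5 and $1616.8; elsewhere both bids give the same outcome.
$761: truthful payoff $0, deviation payoff −$73.5 → loss $73.5.
$1298.5: truthful payoff $0, deviation payoff −$611 → loss $611.
$1522.2: truthful payoff $0, deviation payoff −$834.7 → loss $834.7.
$174: outcomes coincide → loss $0.
Total loss = $73.5 + $611 + $834.7 = $1519.2.
In a second-price auction your bid sets only whether you win, not what you pay, so bidding your true value is weakly dominant.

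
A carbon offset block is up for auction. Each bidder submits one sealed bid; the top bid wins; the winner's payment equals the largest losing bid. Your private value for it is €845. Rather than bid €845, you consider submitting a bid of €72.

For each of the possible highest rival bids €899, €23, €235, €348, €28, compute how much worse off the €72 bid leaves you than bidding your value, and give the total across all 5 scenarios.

€1107

The deviation costs you only when the competing bid falls strictly between €72 and €845; elsewhere both bids give the same outcome.
€899: outcomes coincide → loss €0.
€23: outcomes coincide → loss €0.
€235: truthful payoff €610, deviation payoff €0 → loss €610.
€348: truthful payoff €497, deviation payoff €0 → loss €497.
€28: outcomes coincide → loss €0.
Total loss = €610 + €497 = €1107.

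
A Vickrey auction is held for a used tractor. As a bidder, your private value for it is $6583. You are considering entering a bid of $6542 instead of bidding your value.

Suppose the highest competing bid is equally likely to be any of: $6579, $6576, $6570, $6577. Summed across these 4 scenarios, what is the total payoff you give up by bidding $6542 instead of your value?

$30

The deviation costs you only when the competing bid falls strictly between $6542 and $6583; elsewhere both bids give the same outcome.
$6579: truthful payoff $4, deviation payoff $0 → loss $4.
$6576: truthful payoff $7, deviation payoff $0 → loss $7.
$6570: truthful payoff $13, deviation payoff $0 → loss $13.
$6577: truthful payoff $6, deviation payoff $0 → loss $6.
Total loss = $4 + $7 + $13 + $6 = $30.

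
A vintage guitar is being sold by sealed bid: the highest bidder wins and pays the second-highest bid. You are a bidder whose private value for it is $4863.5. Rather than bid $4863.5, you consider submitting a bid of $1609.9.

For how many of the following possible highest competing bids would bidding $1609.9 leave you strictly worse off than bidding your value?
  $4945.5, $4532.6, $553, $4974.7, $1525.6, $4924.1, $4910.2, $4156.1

2

The deviation hurts exactly when the highest competing bid lies strictly between $1609.9 and $4863.5 — underbidding then forfeits a profitable win.
$4945.5: above both → same outcome either way.
$4532.6: inside the interval → strictly worse (loss $330.9).
$553: below both → same outcome either way.
$4974.7: above both → same outcome either way.
$1525.6: below both → same outcome either way.
$4924.1: above both → same outcome either way.
$4910.2: above both → same outcome either way.
$4156.1: inside the interval → strictly worse (loss $707.4).
Count: 2.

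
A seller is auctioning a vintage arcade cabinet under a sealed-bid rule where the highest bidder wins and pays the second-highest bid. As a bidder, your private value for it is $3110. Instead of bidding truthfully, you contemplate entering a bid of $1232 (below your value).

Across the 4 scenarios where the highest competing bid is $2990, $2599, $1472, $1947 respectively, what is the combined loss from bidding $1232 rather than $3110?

$3432

The deviation costs you only when the competing bid falls strictly between $1232 and $3110; elsewhere both bids give the same outcome.
$2990: truthful payoff $120, deviation payoff $0 → loss $120.
$2599: truthful payoff $511, deviation payoff $0 → loss $511.
$1472: truthful payoff $1638, deviation payoff $0 → loss $1638.
$1947: truthful payoff $1163, deviation payoff $0 → loss $1163.
Total loss = $120 + $511 + $1638 + $1163 = $3432.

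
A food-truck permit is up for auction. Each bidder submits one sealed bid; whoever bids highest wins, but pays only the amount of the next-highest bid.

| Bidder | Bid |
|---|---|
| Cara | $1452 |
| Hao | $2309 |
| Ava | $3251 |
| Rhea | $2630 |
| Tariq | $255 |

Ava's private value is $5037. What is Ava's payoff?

Highest bid: Ava at $3251, so Ava wins.
Second-highest bid: Rhea at $2630 — that is the price the winner pays.
Ava's payoff = value − price = $5037 − $2630 = $2407.

$2407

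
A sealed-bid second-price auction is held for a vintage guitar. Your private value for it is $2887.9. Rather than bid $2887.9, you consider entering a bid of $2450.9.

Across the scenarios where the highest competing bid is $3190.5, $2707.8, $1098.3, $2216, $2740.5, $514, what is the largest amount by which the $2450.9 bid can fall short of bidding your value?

$3190.5: same outcome either way → loss $0.
$2707.8: truthful gives $180.1, deviation gives $0 → loss $180.1.
$1098.3: same outcome either way → loss $0.
$2216: same outcome either way → loss $0.
$2740.5: truthful gives $147.4, deviation gives $0 → loss $147.4.
$514: same outcome either way → loss $0.
Maximum loss: $180.1.

$180.1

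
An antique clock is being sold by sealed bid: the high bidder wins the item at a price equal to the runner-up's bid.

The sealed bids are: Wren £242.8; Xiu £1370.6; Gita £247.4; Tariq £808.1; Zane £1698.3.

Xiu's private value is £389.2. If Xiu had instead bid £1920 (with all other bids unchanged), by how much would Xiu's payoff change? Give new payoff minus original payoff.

The highest bid among the other bidders is £1698.3; Xiu's bid doesn't change that.
Original bid £1370.6: Xiu is not highest (top rival bid is £1698.3); payoff £0.
Alternative bid £1920: Xiu is highest, pays the top rival bid £1698.3; payoff £389.2 − £1698.3 = −£1309.1.
Change in payoff = −£1309.1 − (£0) = −£1309.1.

−£1309.1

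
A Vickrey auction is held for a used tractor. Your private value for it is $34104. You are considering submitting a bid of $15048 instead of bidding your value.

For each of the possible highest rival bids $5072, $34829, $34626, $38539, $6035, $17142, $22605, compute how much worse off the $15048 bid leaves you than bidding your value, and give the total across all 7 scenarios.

$28461

The deviation costs you only when the competing bid falls strictly between $15048 and $34104; elsewhere both bids give the same outcome.
$5072: outcomes coincide → loss $0.
$34829: outcomes coincide → loss $0.
$34626: outcomes coincide → loss $0.
$38539: outcomes coincide → loss $0.
$6035: outcomes coincide → loss $0.
$17142: truthful payoff $16962, deviation payoff $0 → loss $16962.
$22605: truthful payoff $11499, deviation payoff $0 → loss $11499.
Total loss = $16962 + $11499 = $28461.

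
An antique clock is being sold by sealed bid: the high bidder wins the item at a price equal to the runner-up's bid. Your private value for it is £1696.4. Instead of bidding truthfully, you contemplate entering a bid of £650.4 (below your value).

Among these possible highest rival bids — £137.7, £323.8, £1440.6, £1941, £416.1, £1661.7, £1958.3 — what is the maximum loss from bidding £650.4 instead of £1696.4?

£137.7: same outcome either way → loss £0.
£323.8: same outcome either way → loss £0.
£1440.6: truthful gives £255.8, deviation gives £0 → loss £255.8.
£1941: same outcome either way → loss £0.
£416.1: same outcome either way → loss £0.
£1661.7: truthful gives £34.7, deviation gives £0 → loss £34.7.
£1958.3: same outcome either way → loss £0.
Maximum loss: £255.8.

£255.8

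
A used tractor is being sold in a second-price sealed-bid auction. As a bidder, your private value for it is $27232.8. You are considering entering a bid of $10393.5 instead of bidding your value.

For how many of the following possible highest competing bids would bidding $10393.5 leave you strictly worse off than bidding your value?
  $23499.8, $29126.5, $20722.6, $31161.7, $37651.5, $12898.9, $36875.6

The deviation hurts exactly when the highest competing bid lies strictly between $10393.5 and $27232.8 — underbidding then forfeits a profitable win.
$23499.8: inside the interval → strictly worse (loss $3733).
$29126.5: above both → same outcome either way.
$20722.6: inside the interval → strictly worse (loss $6510.2).
$31161.7: above both → same outcome either way.
$37651.5: above both → same outcome either way.
$12898.9: inside the interval → strictly worse (loss $14333.9).
$36875.6: above both → same outcome either way.
Count: 3.

3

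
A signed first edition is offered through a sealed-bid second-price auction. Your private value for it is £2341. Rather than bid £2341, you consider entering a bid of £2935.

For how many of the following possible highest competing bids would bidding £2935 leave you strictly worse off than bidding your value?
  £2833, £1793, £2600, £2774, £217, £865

The deviation hurts exactly when the highest competing bid lies strictly between £2341 and £2935 — overbidding then wins at a price above your value.
£2833: inside the interval → strictly worse (loss £492).
£1793: below both → same outcome either way.
£2600: inside the interval → strictly worse (loss £259).
£2774: inside the interval → strictly worse (loss £433).
£217: below both → same outcome either way.
£865: below both → same outcome either way.
Count: 3.

3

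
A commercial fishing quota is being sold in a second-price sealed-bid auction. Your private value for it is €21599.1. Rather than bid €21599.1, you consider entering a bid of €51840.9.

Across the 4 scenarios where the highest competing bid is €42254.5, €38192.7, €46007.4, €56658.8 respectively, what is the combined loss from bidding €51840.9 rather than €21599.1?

€61657.3

The deviation costs you only when the competing bid falls strictly between €21599.1 and €51840.9; elsewhere both bids give the same outcome.
€42254.5: truthful payoff €0, deviation payoff −€20655.4 → loss €20655.4.
€38192.7: truthful payoff €0, deviation payoff −€16593.6 → loss €16593.6.
€46007.4: truthful payoff €0, deviation payoff −€24408.3 → loss €24408.3.
€56658.8: outcomes coincide → loss €0.
Total loss = €20655.4 + €16593.6 + €24408.3 = €61657.3.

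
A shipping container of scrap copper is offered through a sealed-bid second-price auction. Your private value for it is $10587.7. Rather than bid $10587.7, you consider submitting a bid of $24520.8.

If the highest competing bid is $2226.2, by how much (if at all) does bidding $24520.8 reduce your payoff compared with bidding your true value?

Bidding your value $10587.7: you win (since $10587.7 > $2226.2) and pay $2226.2. Payoff $8361.5.
Bidding $24520.8: you win and pay $2226.2. Payoff $10587.7 − $2226.2 = $8361.5.
Difference = $8361.5 − $8361.5 = $0; both bids lead to the same outcome because the competing bid is below both your value and your alternative bid.
Truthful bidding weakly dominates here: raising your bid can only win items priced above your value, and lowering it can only forfeit items priced below.

$0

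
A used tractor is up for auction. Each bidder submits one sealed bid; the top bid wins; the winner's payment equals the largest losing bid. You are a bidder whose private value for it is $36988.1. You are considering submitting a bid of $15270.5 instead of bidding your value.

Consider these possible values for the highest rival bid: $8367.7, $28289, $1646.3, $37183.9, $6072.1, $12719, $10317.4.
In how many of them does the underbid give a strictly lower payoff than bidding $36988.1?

1

The deviation hurts exactly when the highest competing bid lies strictly between $15270.5 and $36988.1 — underbidding then forfeits a profitable win.
$8367.7: below both → same outcome either way.
$28289: inside the interval → strictly worse (loss $8699.1).
$1646.3: below both → same outcome either way.
$37183.9: above both → same outcome either way.
$6072.1: below both → same outcome either way.
$12719: below both → same outcome either way.
$10317.4: below both → same outcome either way.
Count: 1.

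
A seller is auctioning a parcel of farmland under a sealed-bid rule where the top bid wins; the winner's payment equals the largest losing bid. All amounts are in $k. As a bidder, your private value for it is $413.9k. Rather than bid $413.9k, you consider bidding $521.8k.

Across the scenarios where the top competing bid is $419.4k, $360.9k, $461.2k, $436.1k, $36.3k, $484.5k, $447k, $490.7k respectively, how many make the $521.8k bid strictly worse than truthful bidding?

The deviation hurts exactly when the highest competing bid lies strictly between $413.9k and $521.8k — overbidding then wins at a price above your value.
$419.4k: inside the interval → strictly worse (loss $5.5k).
$360.9k: below both → same outcome either way.
$461.2k: inside the interval → strictly worse (loss $47.3k).
$436.1k: inside the interval → strictly worse (loss $22.2k).
$36.3k: below both → same outcome either way.
$484.5k: inside the interval → strictly worse (loss $70.6k).
$447k: inside the interval → strictly worse (loss $33.1k).
$490.7k: inside the interval → strictly worse (loss $76.8k).
Count: 6.

6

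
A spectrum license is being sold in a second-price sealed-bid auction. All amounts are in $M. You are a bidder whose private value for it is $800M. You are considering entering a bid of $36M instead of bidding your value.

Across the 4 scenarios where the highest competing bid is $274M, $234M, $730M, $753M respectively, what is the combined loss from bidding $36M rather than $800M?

$1209M

The deviation costs you only when the competing bid falls strictly between $36M and $800M; elsewhere both bids give the same outcome.
$274M: truthful payoff $526M, deviation payoff $0M → loss $526M.
$234M: truthful payoff $566M, deviation payoff $0M → loss $566M.
$730M: truthful payoff $70M, deviation payoff $0M → loss $70M.
$753M: truthful payoff $47M, deviation payoff $0M → loss $47M.
Total loss = $526M + $566M + $70M + $47M = $1209M.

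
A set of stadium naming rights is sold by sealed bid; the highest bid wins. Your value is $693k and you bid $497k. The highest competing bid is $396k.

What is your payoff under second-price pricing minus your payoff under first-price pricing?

You have the highest bid, so you win under either rule.
Second-price: pay $396k → payoff $297k.
First-price: pay your own bid $497k → payoff $196k.
Difference = $297k − ($196k) = $101k.

$101k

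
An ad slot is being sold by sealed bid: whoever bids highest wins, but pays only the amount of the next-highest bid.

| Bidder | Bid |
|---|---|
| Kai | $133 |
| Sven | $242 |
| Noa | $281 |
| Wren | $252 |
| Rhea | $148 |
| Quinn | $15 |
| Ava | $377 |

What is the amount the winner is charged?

Highest bid: Ava at $377, so Ava wins.
Second-highest bid: Noa at $281 — that is the price the winner pays.

$281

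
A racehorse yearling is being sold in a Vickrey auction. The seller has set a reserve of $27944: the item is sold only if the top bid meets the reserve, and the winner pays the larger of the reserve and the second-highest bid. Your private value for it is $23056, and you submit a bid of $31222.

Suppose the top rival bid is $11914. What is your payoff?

−$4888

Your bid $31222 is the highest and exceeds the reserve.
Price = max(second-highest bid, reserve) = max($11914, $27944) = $27944.
Payoff = $23056 − $27944 = −$4888.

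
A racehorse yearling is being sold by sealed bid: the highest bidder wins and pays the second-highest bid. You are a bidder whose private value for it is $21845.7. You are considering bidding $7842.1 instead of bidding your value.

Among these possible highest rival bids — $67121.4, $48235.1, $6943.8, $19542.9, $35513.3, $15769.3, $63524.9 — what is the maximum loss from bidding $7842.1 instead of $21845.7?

$6076.4

$67121.4: same outcome either way → loss $0.
$48235.1: same outcome either way → loss $0.
$6943.8: same outcome either way → loss $0.
$19542.9: truthful gives $2302.8, deviation gives $0 → loss $2302.8.
$35513.3: same outcome either way → loss $0.
$15769.3: truthful gives $6076.4, deviation gives $0 → loss $6076.4.
$63524.9: same outcome either way → loss $0.
Maximum loss: $6076.4.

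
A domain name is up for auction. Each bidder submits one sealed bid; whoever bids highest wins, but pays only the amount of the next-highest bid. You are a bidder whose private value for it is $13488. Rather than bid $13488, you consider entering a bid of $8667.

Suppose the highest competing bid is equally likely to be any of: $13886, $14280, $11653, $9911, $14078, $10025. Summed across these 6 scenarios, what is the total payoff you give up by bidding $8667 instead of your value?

The deviation costs you only when the competing bid falls strictly between $8667 and $13488; elsewhere both bids give the same outcome.
$13886: outcomes coincide → loss $0.
$14280: outcomes coincide → loss $0.
$11653: truthful payoff $1835, deviation payoff $0 → loss $1835.
$9911: truthful payoff $3577, deviation payoff $0 → loss $3577.
$14078: outcomes coincide → loss $0.
$10025: truthful payoff $3463, deviation payoff $0 → loss $3463.
Total loss = $1835 + $3577 + $3463 = $8875.

$8875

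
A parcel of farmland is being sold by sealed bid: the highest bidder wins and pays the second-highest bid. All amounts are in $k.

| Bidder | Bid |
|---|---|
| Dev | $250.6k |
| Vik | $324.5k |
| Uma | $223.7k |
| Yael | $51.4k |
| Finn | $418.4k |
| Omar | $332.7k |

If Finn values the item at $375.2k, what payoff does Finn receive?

Highest bid: Finn at $418.4k, so Finn wins.
Second-highest bid: Omar at $332.7k — that is the price the winner pays.
Finn's payoff = value − price = $375.2k − $332.7k = $42.5k.

$42.5k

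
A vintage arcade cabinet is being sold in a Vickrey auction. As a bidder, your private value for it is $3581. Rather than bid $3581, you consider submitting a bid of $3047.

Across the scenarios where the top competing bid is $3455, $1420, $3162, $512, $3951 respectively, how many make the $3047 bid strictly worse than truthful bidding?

The deviation hurts exactly when the highest competing bid lies strictly between $3047 and $3581 — underbidding then forfeits a profitable win.
$3455: inside the interval → strictly worse (loss $126).
$1420: below both → same outcome either way.
$3162: inside the interval → strictly worse (loss $419).
$512: below both → same outcome either way.
$3951: above both → same outcome either way.
Count: 2.

2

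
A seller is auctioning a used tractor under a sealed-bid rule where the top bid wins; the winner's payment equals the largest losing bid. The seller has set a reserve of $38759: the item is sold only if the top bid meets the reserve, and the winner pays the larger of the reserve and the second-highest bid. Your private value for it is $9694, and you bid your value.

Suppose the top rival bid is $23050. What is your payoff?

Your bid $9694 is below the highest competing bid $23050, so you lose. Payoff $0.

$0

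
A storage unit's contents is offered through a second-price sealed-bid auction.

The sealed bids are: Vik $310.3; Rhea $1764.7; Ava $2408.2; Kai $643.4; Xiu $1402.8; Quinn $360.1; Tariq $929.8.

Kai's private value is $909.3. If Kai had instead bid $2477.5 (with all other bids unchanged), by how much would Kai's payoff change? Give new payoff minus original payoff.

−$1498.9

The highest bid among the other bidders is $2408.2; Kai's bid doesn't change that.
Original bid $643.4: Kai is not highest (top rival bid is $2408.2); payoff $0.
Alternative bid $2477.5: Kai is highest, pays the top rival bid $2408.2; payoff $909.3 − $2408.2 = −$1498.9.
Change in payoff = −$1498.9 − ($0) = −$1498.9.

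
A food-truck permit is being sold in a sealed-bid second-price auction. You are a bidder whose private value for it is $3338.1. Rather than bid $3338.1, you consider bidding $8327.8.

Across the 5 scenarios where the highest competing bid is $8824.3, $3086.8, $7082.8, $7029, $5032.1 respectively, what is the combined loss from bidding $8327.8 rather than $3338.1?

The deviation costs you only when the competing bid falls strictly between $3338.1 and $8327.8; elsewhere both bids give the same outcome.
$8824.3: outcomes coincide → loss $0.
$3086.8: outcomes coincide → loss $0.
$7082.8: truthful payoff $0, deviation payoff −$3744.7 → loss $3744.7.
$7029: truthful payoff $0, deviation payoff −$3690.9 → loss $3690.9.
$5032.1: truthful payoff $0, deviation payoff −$1694 → loss $1694.
Total loss = $3744.7 + $3690.9 + $1694 = $9129.6.

$9129.6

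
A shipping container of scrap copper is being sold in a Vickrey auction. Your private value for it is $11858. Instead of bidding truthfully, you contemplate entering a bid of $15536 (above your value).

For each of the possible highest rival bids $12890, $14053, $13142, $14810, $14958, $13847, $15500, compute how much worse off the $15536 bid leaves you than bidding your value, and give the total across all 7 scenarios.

$16194

The deviation costs you only when the competing bid falls strictly between $11858 and $15536; elsewhere both bids give the same outcome.
$12890: truthful payoff $0, deviation payoff −$1032 → loss $1032.
$14053: truthful payoff $0, deviation payoff −$2195 → loss $2195.
$13142: truthful payoff $0, deviation payoff −$1284 → loss $1284.
$14810: truthful payoff $0, deviation payoff −$2952 → loss $2952.
$14958: truthful payoff $0, deviation payoff −$3100 → loss $3100.
$13847: truthful payoff $0, deviation payoff −$1989 → loss $1989.
$15500: truthful payoff $0, deviation payoff −$3642 → loss $3642.
Total loss = $1032 + $2195 + $1284 + $2952 + $3100 + $1989 + $3642 = $16194.
Because the price is fixed by the runner-up's bid, deviating from your value can only change a good outcome into a bad one — never the reverse.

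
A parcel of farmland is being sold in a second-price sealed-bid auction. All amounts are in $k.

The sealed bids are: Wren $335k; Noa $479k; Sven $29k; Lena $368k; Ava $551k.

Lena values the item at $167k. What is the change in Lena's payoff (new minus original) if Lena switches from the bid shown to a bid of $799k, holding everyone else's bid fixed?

The highest bid among the other bidders is $551k; Lena's bid doesn't change that.
Original bid $368k: Lena is not highest (top rival bid is $551k); payoff $0k.
Alternative bid $799k: Lena is highest, pays the top rival bid $551k; payoff $167k − $551k = −$384k.
Change in payoff = −$384k − ($0k) = −$384k.

−$384k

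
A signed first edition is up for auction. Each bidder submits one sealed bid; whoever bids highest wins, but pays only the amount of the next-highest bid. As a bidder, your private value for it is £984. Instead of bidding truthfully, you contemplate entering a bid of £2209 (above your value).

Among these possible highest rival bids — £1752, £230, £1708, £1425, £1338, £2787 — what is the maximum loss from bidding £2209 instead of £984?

£1752: truthful gives £0, deviation gives −£768 → loss £768.
£230: same outcome either way → loss £0.
£1708: truthful gives £0, deviation gives −£724 → loss £724.
£1425: truthful gives £0, deviation gives −£441 → loss £441.
£1338: truthful gives £0, deviation gives −£354 → loss £354.
£2787: same outcome either way → loss £0.
Maximum loss: £768.

£768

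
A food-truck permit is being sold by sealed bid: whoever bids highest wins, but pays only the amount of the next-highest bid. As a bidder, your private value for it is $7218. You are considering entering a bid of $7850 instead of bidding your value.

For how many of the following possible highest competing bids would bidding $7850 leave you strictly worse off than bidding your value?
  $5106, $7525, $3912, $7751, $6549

2

The deviation hurts exactly when the highest competing bid lies strictly between $7218 and $7850 — overbidding then wins at a price above your value.
$5106: below both → same outcome either way.
$7525: inside the interval → strictly worse (loss $307).
$3912: below both → same outcome either way.
$7751: inside the interval → strictly worse (loss $533).
$6549: below both → same outcome either way.
Count: 2.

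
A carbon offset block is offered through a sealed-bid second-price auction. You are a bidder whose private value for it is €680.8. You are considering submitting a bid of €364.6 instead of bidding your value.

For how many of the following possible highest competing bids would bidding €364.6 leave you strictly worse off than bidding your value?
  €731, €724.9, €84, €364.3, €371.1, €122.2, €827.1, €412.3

The deviation hurts exactly when the highest competing bid lies strictly between €364.6 and €680.8 — underbidding then forfeits a profitable win.
€731: above both → same outcome either way.
€724.9: above both → same outcome either way.
€84: below both → same outcome either way.
€364.3: below both → same outcome either way.
€371.1: inside the interval → strictly worse (loss €309.7).
€122.2: below both → same outcome either way.
€827.1: above both → same outcome either way.
€412.3: inside the interval → strictly worse (loss €268.5).
Count: 2.

2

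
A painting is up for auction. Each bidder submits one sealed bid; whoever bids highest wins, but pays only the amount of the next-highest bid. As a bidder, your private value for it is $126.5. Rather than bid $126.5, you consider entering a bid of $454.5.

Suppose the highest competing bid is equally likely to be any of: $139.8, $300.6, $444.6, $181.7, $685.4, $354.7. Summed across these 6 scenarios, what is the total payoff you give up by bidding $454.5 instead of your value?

The deviation costs you only when the competing bid falls strictly between $126.5 and $454.5; elsewhere both bids give the same outcome.
$139.8: truthful payoff $0, deviation payoff −$13.3 → loss $13.3.
$300.6: truthful payoff $0, deviation payoff −$174.1 → loss $174.1.
$444.6: truthful payoff $0, deviation payoff −$318.1 → loss $318.1.
$181.7: truthful payoff $0, deviation payoff −$55.2 → loss $55.2.
$685.4: outcomes coincide → loss $0.
$354.7: truthful payoff $0, deviation payoff −$228.2 → loss $228.2.
Total loss = $13.3 + $174.1 + $318.1 + $55.2 + $228.2 = $788.9.

$788.9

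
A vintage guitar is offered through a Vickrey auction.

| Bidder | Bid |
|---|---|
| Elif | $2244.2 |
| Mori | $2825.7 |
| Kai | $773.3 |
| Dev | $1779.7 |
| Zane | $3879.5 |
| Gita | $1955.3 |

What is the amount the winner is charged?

$2825.7

Highest bid: Zane at $3879.5, so Zane wins.
Second-highest bid: Mori at $2825.7 — that is the price the winner pays.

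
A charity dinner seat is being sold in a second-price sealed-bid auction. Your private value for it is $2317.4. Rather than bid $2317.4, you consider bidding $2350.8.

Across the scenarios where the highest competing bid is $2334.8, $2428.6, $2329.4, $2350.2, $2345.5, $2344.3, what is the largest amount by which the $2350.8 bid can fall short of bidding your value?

$2334.8: truthful gives $0, deviation gives −$17.4 → loss $17.4.
$2428.6: same outcome either way → loss $0.
$2329.4: truthful gives $0, deviation gives −$12 → loss $12.
$2350.2: truthful gives $0, deviation gives −$32.8 → loss $32.8.
$2345.5: truthful gives $0, deviation gives −$28.1 → loss $28.1.
$2344.3: truthful gives $0, deviation gives −$26.9 → loss $26.9.
Maximum loss: $32.8.

$32.8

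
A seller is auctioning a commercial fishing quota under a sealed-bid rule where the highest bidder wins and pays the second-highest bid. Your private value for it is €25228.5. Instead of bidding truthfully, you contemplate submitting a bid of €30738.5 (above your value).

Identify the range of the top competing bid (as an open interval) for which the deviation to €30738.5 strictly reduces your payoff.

If the competing bid is below €25228.5, both bids win at the same price — no difference.
If it is above €30738.5, both bids lose — no difference.
If it lies strictly between €25228.5 and €30738.5, bidding your value loses (payoff 0) while bidding €30738.5 wins at a price above your value (payoff negative).
So the deviation strictly hurts on the open interval (€25228.5, €30738.5).
In a second-price auction your bid sets only whether you win, not what you pay, so bidding your true value is weakly dominant.

(€25228.5, €30738.5)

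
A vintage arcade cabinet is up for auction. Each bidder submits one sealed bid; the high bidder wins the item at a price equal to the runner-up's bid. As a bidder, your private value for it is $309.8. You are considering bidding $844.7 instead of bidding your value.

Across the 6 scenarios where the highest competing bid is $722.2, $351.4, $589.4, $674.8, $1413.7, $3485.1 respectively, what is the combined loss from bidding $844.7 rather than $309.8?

The deviation costs you only when the competing bid falls strictly between $309.8 and $844.7; elsewhere both bids give the same outcome.
$722.2: truthful payoff $0, deviation payoff −$412.4 → loss $412.4.
$351.4: truthful payoff $0, deviation payoff −$41.6 → loss $41.6.
$589.4: truthful payoff $0, deviation payoff −$279.6 → loss $279.6.
$674.8: truthful payoff $0, deviation payoff −$365 → loss $365.
$1413.7: outcomes coincide → loss $0.
$3485.1: outcomes coincide → loss $0.
Total loss = $412.4 + $41.6 + $279.6 + $365 = $1098.6.

$1098.6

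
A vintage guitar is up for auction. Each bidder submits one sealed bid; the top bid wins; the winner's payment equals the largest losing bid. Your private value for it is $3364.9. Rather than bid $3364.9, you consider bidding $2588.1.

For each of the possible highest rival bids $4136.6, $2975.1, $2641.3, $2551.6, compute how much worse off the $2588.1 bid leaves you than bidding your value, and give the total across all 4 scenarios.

$1113.4

The deviation costs you only when the competing bid falls strictly between $2588.1 and $3364.9; elsewhere both bids give the same outcome.
$4136.6: outcomes coincide → loss $0.
$2975.1: truthful payoff $389.8, deviation payoff $0 → loss $389.8.
$2641.3: truthful payoff $723.6, deviation payoff $0 → loss $723.6.
$2551.6: outcomes coincide → loss $0.
Total loss = $389.8 + $723.6 = $1113.4.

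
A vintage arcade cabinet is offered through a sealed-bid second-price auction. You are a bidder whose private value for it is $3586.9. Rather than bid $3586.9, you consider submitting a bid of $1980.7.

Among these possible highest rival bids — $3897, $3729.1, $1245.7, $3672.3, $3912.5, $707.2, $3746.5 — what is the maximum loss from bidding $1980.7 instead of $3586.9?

$3897: same outcome either way → loss $0.
$3729.1: same outcome either way → loss $0.
$1245.7: same outcome either way → loss $0.
$3672.3: same outcome either way → loss $0.
$3912.5: same outcome either way → loss $0.
$707.2: same outcome either way → loss $0.
$3746.5: same outcome either way → loss $0.
Maximum loss: $0.

$0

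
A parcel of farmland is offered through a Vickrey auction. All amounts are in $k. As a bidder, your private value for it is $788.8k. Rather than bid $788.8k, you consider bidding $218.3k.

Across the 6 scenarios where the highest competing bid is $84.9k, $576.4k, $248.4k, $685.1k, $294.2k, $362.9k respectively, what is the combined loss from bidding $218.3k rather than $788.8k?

The deviation costs you only when the competing bid falls strictly between $218.3k and $788.8k; elsewhere both bids give the same outcome.
$84.9k: outcomes coincide → loss $0k.
$576.4k: truthful payoff $212.4k, deviation payoff $0k → loss $212.4k.
$248.4k: truthful payoff $540.4k, deviation payoff $0k → loss $540.4k.
$685.1k: truthful payoff $103.7k, deviation payoff $0k → loss $103.7k.
$294.2k: truthful payoff $494.6k, deviation payoff $0k → loss $494.6k.
$362.9k: truthful payoff $425.9k, deviation payoff $0k → loss $425.9k.
Total loss = $212.4k + $540.4k + $103.7k + $494.6k + $425.9k = $1777k.

$1777k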